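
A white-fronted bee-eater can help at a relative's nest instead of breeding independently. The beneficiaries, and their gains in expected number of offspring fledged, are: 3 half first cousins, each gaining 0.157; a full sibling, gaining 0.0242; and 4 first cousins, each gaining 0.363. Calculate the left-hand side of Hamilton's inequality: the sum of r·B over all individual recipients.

0.2230375

r to a half first cousin = 1/16 (half first cousins share one grandparent — one path of length 4: r = (1/2)^4 = 1/16).
r to a full sibling = 1/2 (full sibs share both parents — two paths of length 2: r = 2·(1/2)^2 = 1/2).
r to a first cousin = 0.125 (first cousins share one grandparent pair — two paths of length 4: r = 2·(1/2)^4 = 1/8).
Summing one r·B term per recipient: 3·0.0625·0.157 + 1·0.5·0.0242 + 4·0.125·0.363 = 0.2230375.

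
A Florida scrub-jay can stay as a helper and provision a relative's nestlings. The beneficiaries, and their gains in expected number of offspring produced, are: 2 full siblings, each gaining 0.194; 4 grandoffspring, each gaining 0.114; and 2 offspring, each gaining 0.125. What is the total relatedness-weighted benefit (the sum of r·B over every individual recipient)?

r to a full sibling = 0.5 (full sibs share both parents — two paths of length 2: r = 2·(1/2)^2 = 1/2).
r to a grandoffspring = 0.25 (two parent–offspring links: r = (1/2)^2 = 1/4).
r to an offspring = 1/2 (one parent–offspring link: r = (1/2)^1 = 1/2).
Summing one r·B term per recipient: 2·0.5·0.194 + 4·0.25·0.114 + 2·0.5·0.125 = 0.433.

0.433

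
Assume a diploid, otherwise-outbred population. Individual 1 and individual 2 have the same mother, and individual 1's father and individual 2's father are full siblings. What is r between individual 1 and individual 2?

Relatedness sums over independent paths through distinct common ancestors.
Individual 1 and individual 2 are related in two ways: half-sibs through their shared mother (r = 1/4) and first cousins through their fathers (r = 1/8).
r = 1/4 + 1/8 = 0.375.

0.375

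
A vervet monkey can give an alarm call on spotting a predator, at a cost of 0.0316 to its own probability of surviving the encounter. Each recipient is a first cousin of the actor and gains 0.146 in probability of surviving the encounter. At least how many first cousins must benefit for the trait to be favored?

2

r to a first cousin = 1/8 (first cousins share one grandparent pair — two paths of length 4: r = 2·(1/2)^4 = 1/8).
Hamilton's rule: n·r·B > C  ⇒  n > C/(r·B) = 0.0316/(0.125·0.146) = 1.732.
The smallest integer exceeding 1.732 is 2.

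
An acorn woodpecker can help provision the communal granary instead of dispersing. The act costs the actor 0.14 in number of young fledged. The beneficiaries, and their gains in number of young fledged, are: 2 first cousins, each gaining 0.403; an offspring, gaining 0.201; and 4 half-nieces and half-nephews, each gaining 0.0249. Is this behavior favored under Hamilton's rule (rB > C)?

Yes

Hamilton's rule: the trait is favored when the sum of r·B over every recipient exceeds the actor's cost C.
r to a first cousin = 0.125 (first cousins share one grandparent pair — two paths of length 4: r = 2·(1/2)^4 = 1/8).
r to an offspring = 0.5 (one parent–offspring link: r = (1/2)^1 = 1/2).
r to a half-niece or half-nephew = 0.125 (half-aunt/uncle↔niece/nephew: one path of length 3: r = (1/2)^3 = 1/8).
Summing one r·B term per recipient: 2·0.125·0.403 + 1·0.5·0.201 + 4·0.125·0.0249 = 0.2137.
0.2137 > 0.14: the indirect benefit exceeds the cost.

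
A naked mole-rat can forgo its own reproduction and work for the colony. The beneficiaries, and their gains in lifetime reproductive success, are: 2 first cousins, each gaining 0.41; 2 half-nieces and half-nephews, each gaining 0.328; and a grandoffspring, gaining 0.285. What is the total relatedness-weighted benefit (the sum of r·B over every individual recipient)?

r to a first cousin = 0.125 (first cousins share one grandparent pair — two paths of length 4: r = 2·(1/2)^4 = 1/8).
r to a half-niece or half-nephew = 1/8 (half-aunt/uncle↔niece/nephew: one path of length 3: r = (1/2)^3 = 1/8).
r to a grandoffspring = 1/4 (two parent–offspring links: r = (1/2)^2 = 1/4).
Summing one r·B term per recipient: 2·0.125·0.41 + 2·0.125·0.328 + 1·0.25·0.285 = 0.25575.

0.25575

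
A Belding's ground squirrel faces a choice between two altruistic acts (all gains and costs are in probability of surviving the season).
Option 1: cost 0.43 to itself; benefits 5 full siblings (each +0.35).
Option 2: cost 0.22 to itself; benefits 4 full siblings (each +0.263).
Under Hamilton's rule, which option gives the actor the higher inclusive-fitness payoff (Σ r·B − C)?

Option 1: r to a full sibling = 0.5.
Option 1: Σ r·B − C = (5·0.5·0.35) − 0.43 = 0.445.
Option 2: r to a full sibling = 0.5.
Option 2: Σ r·B − C = (4·0.5·0.263) − 0.22 = 0.306.
Option 1 has the higher net inclusive-fitness payoff.

Option 1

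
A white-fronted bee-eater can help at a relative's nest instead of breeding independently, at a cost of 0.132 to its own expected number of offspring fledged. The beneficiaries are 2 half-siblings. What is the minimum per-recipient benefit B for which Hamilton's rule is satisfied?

r to a half-sibling = 1/4 (half-sibs share one parent — one path of length 2: r = (1/2)^2 = 1/4).
Hamilton's rule with n recipients of equal r: n·r·B > C, so B > C/(n·r) = 0.132/(2·0.25) = 0.264.

0.264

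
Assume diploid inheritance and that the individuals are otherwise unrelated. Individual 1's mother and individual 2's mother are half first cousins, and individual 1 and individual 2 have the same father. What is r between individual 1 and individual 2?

0.265625

With two independent routes of shared ancestry, r is the sum of the two contributions.
Individual 1 and individual 2 are related in two ways: half second cousins through their mothers (r = 1/64) and half-sibs through their shared father (r = 1/4).
r = 1/64 + 1/4 = 17/64 = 0.265625.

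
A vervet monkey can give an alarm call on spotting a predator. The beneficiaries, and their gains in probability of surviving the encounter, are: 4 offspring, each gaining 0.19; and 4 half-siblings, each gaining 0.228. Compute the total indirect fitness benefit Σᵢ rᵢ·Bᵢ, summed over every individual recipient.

r to an offspring = 1/2 (one parent–offspring link: r = (1/2)^1 = 1/2).
r to a half-sibling = 1/4 (half-sibs share one parent — one path of length 2: r = (1/2)^2 = 1/4).
Summing one r·B term per recipient: 4·0.5·0.19 + 4·0.25·0.228 = 0.608.

0.608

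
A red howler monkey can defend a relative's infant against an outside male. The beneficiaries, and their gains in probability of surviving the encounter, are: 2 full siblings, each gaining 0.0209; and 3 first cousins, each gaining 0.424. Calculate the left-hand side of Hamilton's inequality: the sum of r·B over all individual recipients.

0.1799

r to a full sibling = 0.5 (full sibs share both parents — two paths of length 2: r = 2·(1/2)^2 = 1/2).
r to a first cousin = 0.125 (first cousins share one grandparent pair — two paths of length 4: r = 2·(1/2)^4 = 1/8).
Summing one r·B term per recipient: 2·0.5·0.0209 + 3·0.125·0.424 = 0.1799.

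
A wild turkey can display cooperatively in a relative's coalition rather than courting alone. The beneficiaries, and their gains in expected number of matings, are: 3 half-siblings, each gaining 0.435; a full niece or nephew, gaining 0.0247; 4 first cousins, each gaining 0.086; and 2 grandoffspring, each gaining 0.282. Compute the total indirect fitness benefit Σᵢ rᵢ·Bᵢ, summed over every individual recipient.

0.516425

r to a half-sibling = 0.25 (half-sibs share one parent — one path of length 2: r = (1/2)^2 = 1/4).
r to a full niece or nephew = 1/4 (full aunt/uncle↔niece/nephew: two paths of length 3 through the shared grandparent pair: r = 2·(1/2)^3 = 1/4).
r to a first cousin = 1/8 (first cousins share one grandparent pair — two paths of length 4: r = 2·(1/2)^4 = 1/8).
r to a grandoffspring = 1/4 (two parent–offspring links: r = (1/2)^2 = 1/4).
Summing one r·B term per recipient: 3·0.25·0.435 + 1·0.25·0.0247 + 4·0.125·0.086 + 2·0.25·0.282 = 0.516425.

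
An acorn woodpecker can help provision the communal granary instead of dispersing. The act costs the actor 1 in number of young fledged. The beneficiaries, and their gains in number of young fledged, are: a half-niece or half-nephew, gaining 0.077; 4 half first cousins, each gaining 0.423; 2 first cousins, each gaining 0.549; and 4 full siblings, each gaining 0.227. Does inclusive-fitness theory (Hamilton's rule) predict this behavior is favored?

Hamilton's rule: the trait is favored when the sum of r·B over every recipient exceeds the actor's cost C.
r to a half-niece or half-nephew = 1/8 (half-aunt/uncle↔niece/nephew: one path of length 3: r = (1/2)^3 = 1/8).
r to a half first cousin = 0.0625 (half first cousins share one grandparent — one path of length 4: r = (1/2)^4 = 1/16).
r to a first cousin = 1/8 (first cousins share one grandparent pair — two paths of length 4: r = 2·(1/2)^4 = 1/8).
r to a full sibling = 0.5 (full sibs share both parents — two paths of length 2: r = 2·(1/2)^2 = 1/2).
Summing one r·B term per recipient: 1·0.125·0.077 + 4·0.0625·0.423 + 2·0.125·0.549 + 4·0.5·0.227 = 0.706625.
0.706625 < 1: the indirect benefit is less than the cost.

No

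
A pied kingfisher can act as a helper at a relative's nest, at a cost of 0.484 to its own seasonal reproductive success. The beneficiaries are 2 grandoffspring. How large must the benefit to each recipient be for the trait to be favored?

r to a grandoffspring = 1/4 (two parent–offspring links: r = (1/2)^2 = 1/4).
Hamilton's rule with n recipients of equal r: n·r·B > C, so B > C/(n·r) = 0.484/(2·0.25) = 0.968.

0.968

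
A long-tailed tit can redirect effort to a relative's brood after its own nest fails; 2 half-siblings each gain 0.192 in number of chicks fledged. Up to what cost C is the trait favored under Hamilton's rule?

0.096

r to a half-sibling = 0.25 (half-sibs share one parent — one path of length 2: r = (1/2)^2 = 1/4).
Hamilton's rule: n·r·B > C, so the trait is favored while C < n·r·B = 2·0.25·0.192 = 0.096.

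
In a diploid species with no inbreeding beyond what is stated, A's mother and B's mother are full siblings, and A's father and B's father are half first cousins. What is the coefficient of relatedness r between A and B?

0.140625

With two independent routes of shared ancestry, r is the sum of the two contributions.
A and B are related in two ways: first cousins through their mothers (r = 1/8) and half second cousins through their fathers (r = 1/64).
r = 1/8 + 1/64 = 0.140625.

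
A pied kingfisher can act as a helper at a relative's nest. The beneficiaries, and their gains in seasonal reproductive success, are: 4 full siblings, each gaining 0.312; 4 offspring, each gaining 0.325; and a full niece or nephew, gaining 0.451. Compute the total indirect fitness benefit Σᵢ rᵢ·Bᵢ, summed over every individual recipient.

1.38675

r to a full sibling = 1/2 (full sibs share both parents — two paths of length 2: r = 2·(1/2)^2 = 1/2).
r to an offspring = 0.5 (one parent–offspring link: r = (1/2)^1 = 1/2).
r to a full niece or nephew = 0.25 (full aunt/uncle↔niece/nephew: two paths of length 3 through the shared grandparent pair: r = 2·(1/2)^3 = 1/4).
Summing one r·B term per recipient: 4·0.5·0.312 + 4·0.5·0.325 + 1·0.25·0.451 = 1.38675.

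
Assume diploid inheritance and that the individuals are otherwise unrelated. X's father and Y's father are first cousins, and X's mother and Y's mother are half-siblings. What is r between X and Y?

Wright's path rule: contributions from independent ancestry routes add.
X and Y are related in two ways: second cousins through their fathers (r = 1/32) and half first cousins through their mothers (r = 1/16).
r = 1/32 + 1/16 = 0.09375.

0.09375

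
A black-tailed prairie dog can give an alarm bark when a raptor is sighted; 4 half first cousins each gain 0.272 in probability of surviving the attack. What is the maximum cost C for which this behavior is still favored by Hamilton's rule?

0.068

r to a half first cousin = 1/16 (half first cousins share one grandparent — one path of length 4: r = (1/2)^4 = 1/16).
Hamilton's rule: n·r·B > C, so the trait is favored while C < n·r·B = 4·0.0625·0.272 = 0.068.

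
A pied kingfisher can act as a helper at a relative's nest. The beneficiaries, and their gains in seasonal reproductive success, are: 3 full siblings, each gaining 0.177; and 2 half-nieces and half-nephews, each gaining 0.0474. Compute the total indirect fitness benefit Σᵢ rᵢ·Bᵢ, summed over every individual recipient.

r to a full sibling = 1/2 (full sibs share both parents — two paths of length 2: r = 2·(1/2)^2 = 1/2).
r to a half-niece or half-nephew = 1/8 (half-aunt/uncle↔niece/nephew: one path of length 3: r = (1/2)^3 = 1/8).
Summing one r·B term per recipient: 3·0.5·0.177 + 2·0.125·0.0474 = 0.27735.

0.27735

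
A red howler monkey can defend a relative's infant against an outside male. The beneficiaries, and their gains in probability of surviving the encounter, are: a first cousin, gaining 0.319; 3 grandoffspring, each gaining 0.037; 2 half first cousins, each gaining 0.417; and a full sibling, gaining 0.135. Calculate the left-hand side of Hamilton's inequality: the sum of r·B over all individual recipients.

r to a first cousin = 1/8 (first cousins share one grandparent pair — two paths of length 4: r = 2·(1/2)^4 = 1/8).
r to a grandoffspring = 1/4 (two parent–offspring links: r = (1/2)^2 = 1/4).
r to a half first cousin = 1/16 (half first cousins share one grandparent — one path of length 4: r = (1/2)^4 = 1/16).
r to a full sibling = 1/2 (full sibs share both parents — two paths of length 2: r = 2·(1/2)^2 = 1/2).
Summing one r·B term per recipient: 1·0.125·0.319 + 3·0.25·0.037 + 2·0.0625·0.417 + 1·0.5·0.135 = 0.18725.

0.18725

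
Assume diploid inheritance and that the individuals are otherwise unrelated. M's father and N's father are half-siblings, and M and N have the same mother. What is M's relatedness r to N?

Relatedness sums over independent paths through distinct common ancestors.
M and N are related in two ways: half first cousins through their fathers (r = 1/16) and half-sibs through their shared mother (r = 1/4).
r = 1/16 + 1/4 = 0.3125.

0.3125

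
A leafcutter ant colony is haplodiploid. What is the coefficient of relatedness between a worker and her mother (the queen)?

One meiotic link between diploid queen and diploid daughter: r = 1/2.

0.5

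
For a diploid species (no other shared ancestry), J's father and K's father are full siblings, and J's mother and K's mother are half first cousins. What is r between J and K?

0.140625

Wright's path rule: contributions from independent ancestry routes add.
J and K are related in two ways: first cousins through their fathers (r = 1/8) and half second cousins through their mothers (r = 1/64).
r = 1/8 + 1/64 = 0.140625.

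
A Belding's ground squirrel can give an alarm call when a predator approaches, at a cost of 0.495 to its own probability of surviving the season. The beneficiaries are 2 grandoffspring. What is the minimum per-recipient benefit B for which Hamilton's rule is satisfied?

0.99

r to a grandoffspring = 0.25 (two parent–offspring links: r = (1/2)^2 = 1/4).
Hamilton's rule with n recipients of equal r: n·r·B > C, so B > C/(n·r) = 0.495/(2·0.25) = 0.99.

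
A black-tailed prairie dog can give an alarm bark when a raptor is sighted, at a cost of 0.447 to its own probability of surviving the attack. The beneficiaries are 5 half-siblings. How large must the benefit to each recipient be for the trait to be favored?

0.3576

r to a half-sibling = 1/4 (half-sibs share one parent — one path of length 2: r = (1/2)^2 = 1/4).
Hamilton's rule with n recipients of equal r: n·r·B > C, so B > C/(n·r) = 0.447/(5·0.25) = 0.3576.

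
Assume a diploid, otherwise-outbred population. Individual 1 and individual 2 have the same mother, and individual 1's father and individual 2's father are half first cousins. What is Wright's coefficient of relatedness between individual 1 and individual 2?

0.265625

Wright's path rule: contributions from independent ancestry routes add.
Individual 1 and individual 2 are related in two ways: half-sibs through their shared mother (r = 1/4) and half second cousins through their fathers (r = 1/64).
r = 1/4 + 1/64 = 17/64 = 0.265625.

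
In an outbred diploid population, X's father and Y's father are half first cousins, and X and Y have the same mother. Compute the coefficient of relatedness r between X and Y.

0.265625

Relatedness sums over independent paths through distinct common ancestors.
X and Y are related in two ways: half second cousins through their fathers (r = 1/64) and half-sibs through their shared mother (r = 1/4).
r = 1/64 + 1/4 = 17/64 = 0.265625.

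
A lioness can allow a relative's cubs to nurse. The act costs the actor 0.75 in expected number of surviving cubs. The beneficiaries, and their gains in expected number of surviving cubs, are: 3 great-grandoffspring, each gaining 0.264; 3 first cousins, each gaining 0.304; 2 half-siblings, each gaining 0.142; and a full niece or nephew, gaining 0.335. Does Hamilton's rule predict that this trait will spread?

No

Hamilton's rule: the trait is favored when the sum of r·B over every recipient exceeds the actor's cost C.
r to a great-grandoffspring = 0.125 (three parent–offspring links: r = (1/2)^3 = 1/8).
r to a first cousin = 0.125 (first cousins share one grandparent pair — two paths of length 4: r = 2·(1/2)^4 = 1/8).
r to a half-sibling = 1/4 (half-sibs share one parent — one path of length 2: r = (1/2)^2 = 1/4).
r to a full niece or nephew = 0.25 (full aunt/uncle↔niece/nephew: two paths of length 3 through the shared grandparent pair: r = 2·(1/2)^3 = 1/4).
Summing one r·B term per recipient: 3·0.125·0.264 + 3·0.125·0.304 + 2·0.25·0.142 + 1·0.25·0.335 = 0.36775.
0.36775 < 0.75: the indirect benefit is less than the cost.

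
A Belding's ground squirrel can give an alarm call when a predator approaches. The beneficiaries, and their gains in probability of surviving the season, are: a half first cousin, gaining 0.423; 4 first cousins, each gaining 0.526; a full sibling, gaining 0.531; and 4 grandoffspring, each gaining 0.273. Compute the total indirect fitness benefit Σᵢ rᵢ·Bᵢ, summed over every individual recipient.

0.8279375

r to a half first cousin = 1/16 (half first cousins share one grandparent — one path of length 4: r = (1/2)^4 = 1/16).
r to a first cousin = 1/8 (first cousins share one grandparent pair — two paths of length 4: r = 2·(1/2)^4 = 1/8).
r to a full sibling = 0.5 (full sibs share both parents — two paths of length 2: r = 2·(1/2)^2 = 1/2).
r to a grandoffspring = 0.25 (two parent–offspring links: r = (1/2)^2 = 1/4).
Summing one r·B term per recipient: 1·0.0625·0.423 + 4·0.125·0.526 + 1·0.5·0.531 + 4·0.25·0.273 = 0.8279375.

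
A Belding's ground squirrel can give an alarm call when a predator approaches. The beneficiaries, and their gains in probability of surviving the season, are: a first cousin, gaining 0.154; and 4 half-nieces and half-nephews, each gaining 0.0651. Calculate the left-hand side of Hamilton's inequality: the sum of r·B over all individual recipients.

r to a first cousin = 0.125 (first cousins share one grandparent pair — two paths of length 4: r = 2·(1/2)^4 = 1/8).
r to a half-niece or half-nephew = 1/8 (half-aunt/uncle↔niece/nephew: one path of length 3: r = (1/2)^3 = 1/8).
Summing one r·B term per recipient: 1·0.125·0.154 + 4·0.125·0.0651 = 0.0518.

0.0518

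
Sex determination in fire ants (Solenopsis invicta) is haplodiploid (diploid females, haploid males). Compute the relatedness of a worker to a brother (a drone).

0.25

Her haploid brother carries none of their father's genes and a random half of their mother's genome; that half matches the maternal half of her own genome with probability 1/2: r = 1/2 · 1/2 = 1/4.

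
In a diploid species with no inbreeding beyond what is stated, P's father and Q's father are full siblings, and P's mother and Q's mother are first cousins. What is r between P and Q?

Relatedness sums over independent paths through distinct common ancestors.
P and Q are related in two ways: first cousins through their fathers (r = 1/8) and second cousins through their mothers (r = 1/32).
r = 1/8 + 1/32 = 5/32 = 0.15625.

0.15625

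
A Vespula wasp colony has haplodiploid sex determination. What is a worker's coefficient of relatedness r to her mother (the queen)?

One meiotic link between diploid queen and diploid daughter: r = 1/2.

0.5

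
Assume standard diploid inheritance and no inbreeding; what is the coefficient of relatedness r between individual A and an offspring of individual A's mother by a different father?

Each parent–offspring link contributes a factor of 1/2, and independent paths through distinct common ancestors add.
Half-sibs share one parent — one path of length 2: r = (1/2)^2 = 1/4.

0.25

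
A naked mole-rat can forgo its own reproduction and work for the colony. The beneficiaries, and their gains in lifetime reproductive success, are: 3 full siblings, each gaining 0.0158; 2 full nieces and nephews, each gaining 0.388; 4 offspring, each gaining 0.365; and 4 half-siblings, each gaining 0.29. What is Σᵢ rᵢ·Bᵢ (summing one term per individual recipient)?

r to a full sibling = 0.5 (full sibs share both parents — two paths of length 2: r = 2·(1/2)^2 = 1/2).
r to a full niece or nephew = 0.25 (full aunt/uncle↔niece/nephew: two paths of length 3 through the shared grandparent pair: r = 2·(1/2)^3 = 1/4).
r to an offspring = 0.5 (one parent–offspring link: r = (1/2)^1 = 1/2).
r to a half-sibling = 1/4 (half-sibs share one parent — one path of length 2: r = (1/2)^2 = 1/4).
Summing one r·B term per recipient: 3·0.5·0.0158 + 2·0.25·0.388 + 4·0.5·0.365 + 4·0.25·0.29 = 1.2377.

1.2377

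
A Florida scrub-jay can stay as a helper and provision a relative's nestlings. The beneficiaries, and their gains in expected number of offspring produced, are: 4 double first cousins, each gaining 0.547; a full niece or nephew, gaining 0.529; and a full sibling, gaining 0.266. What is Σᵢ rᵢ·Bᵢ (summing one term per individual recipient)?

r to a double first cousin = 0.25 (double first cousins share both grandparent pairs — four paths of length 4: r = 4·(1/2)^4 = 1/4).
r to a full niece or nephew = 0.25 (full aunt/uncle↔niece/nephew: two paths of length 3 through the shared grandparent pair: r = 2·(1/2)^3 = 1/4).
r to a full sibling = 0.5 (full sibs share both parents — two paths of length 2: r = 2·(1/2)^2 = 1/2).
Summing one r·B term per recipient: 4·0.25·0.547 + 1·0.25·0.529 + 1·0.5·0.266 = 0.81225.

0.81225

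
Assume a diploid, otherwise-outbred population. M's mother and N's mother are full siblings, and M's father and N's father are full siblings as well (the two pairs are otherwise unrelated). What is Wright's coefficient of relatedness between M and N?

Wright's path rule: contributions from independent ancestry routes add.
M and N are related in two ways: first cousins through their mothers (r = 1/8) and first cousins through their fathers (r = 1/8) — i.e. double first cousins.
r = 1/8 + 1/8 = 1/4 = 0.25.

0.25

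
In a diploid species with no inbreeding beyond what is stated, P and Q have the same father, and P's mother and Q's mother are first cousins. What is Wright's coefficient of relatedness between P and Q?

0.28125

Independent pedigree routes through distinct common ancestors add.
P and Q are related in two ways: half-sibs through their shared father (r = 1/4) and second cousins through their mothers (r = 1/32).
r = 1/4 + 1/32 = 9/32 = 0.28125.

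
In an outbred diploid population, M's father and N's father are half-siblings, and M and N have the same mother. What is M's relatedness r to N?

0.3125

Relatedness sums over independent paths through distinct common ancestors.
M and N are related in two ways: half first cousins through their fathers (r = 1/16) and half-sibs through their shared mother (r = 1/4).
r = 1/16 + 1/4 = 5/16 = 0.3125.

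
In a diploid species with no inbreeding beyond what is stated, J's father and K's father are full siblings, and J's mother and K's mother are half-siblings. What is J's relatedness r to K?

Independent pedigree routes through distinct common ancestors add.
J and K are related in two ways: first cousins through their fathers (r = 1/8) and half first cousins through their mothers (r = 1/16).
r = 1/8 + 1/16 = 0.1875.

0.1875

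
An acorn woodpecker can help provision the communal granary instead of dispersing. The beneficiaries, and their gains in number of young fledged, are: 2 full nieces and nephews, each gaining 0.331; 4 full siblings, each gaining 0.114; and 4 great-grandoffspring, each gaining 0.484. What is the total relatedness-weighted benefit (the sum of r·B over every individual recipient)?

r to a full niece or nephew = 0.25 (full aunt/uncle↔niece/nephew: two paths of length 3 through the shared grandparent pair: r = 2·(1/2)^3 = 1/4).
r to a full sibling = 1/2 (full sibs share both parents — two paths of length 2: r = 2·(1/2)^2 = 1/2).
r to a great-grandoffspring = 0.125 (three parent–offspring links: r = (1/2)^3 = 1/8).
Summing one r·B term per recipient: 2·0.25·0.331 + 4·0.5·0.114 + 4·0.125·0.484 = 0.6355.

0.6355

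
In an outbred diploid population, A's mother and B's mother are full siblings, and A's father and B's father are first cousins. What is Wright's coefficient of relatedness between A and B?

Wright's path rule: contributions from independent ancestry routes add.
A and B are related in two ways: first cousins through their mothers (r = 1/8) and second cousins through their fathers (r = 1/32).
r = 1/8 + 1/32 = 5/32 = 0.15625.

0.15625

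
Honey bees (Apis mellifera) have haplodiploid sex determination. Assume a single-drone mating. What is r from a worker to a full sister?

Haplodiploid full sisters inherit their father's entire haploid genome identically (contributing 1/2) and on average half of their mother's contribution (1/2 · 1/2 = 1/4); r = 1/2 + 1/4 = 3/4.

0.75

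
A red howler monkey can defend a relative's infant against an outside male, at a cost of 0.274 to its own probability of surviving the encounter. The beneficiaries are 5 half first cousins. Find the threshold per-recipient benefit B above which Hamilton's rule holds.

r to a half first cousin = 0.0625 (half first cousins share one grandparent — one path of length 4: r = (1/2)^4 = 1/16).
Hamilton's rule with n recipients of equal r: n·r·B > C, so B > C/(n·r) = 0.274/(5·0.0625) = 0.8768.

0.8768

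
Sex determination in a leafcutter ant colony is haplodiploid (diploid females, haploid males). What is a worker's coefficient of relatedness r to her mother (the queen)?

0.5

One meiotic link between diploid queen and diploid daughter: r = 1/2.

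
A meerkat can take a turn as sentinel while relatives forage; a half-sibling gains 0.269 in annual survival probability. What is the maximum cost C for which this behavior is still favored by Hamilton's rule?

0.06725

r to a half-sibling = 1/4 (half-sibs share one parent — one path of length 2: r = (1/2)^2 = 1/4).
Hamilton's rule: n·r·B > C, so the trait is favored while C < n·r·B = 1·0.25·0.269 = 0.06725.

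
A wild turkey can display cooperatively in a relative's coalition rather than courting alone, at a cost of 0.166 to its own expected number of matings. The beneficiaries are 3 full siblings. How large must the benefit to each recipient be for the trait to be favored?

0.1107

r to a full sibling = 0.5 (full sibs share both parents — two paths of length 2: r = 2·(1/2)^2 = 1/2).
Hamilton's rule with n recipients of equal r: n·r·B > C, so B > C/(n·r) = 0.166/(3·0.5) = 0.1107.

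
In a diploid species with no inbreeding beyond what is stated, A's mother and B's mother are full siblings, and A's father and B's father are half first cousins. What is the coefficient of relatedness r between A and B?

0.140625

With two independent routes of shared ancestry, r is the sum of the two contributions.
A and B are related in two ways: first cousins through their mothers (r = 1/8) and half second cousins through their fathers (r = 1/64).
r = 1/8 + 1/64 = 9/64 = 0.140625.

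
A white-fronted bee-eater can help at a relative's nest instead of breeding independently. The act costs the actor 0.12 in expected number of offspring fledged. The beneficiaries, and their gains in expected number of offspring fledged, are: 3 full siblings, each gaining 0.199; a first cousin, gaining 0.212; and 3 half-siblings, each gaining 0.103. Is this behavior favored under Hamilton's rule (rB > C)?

Hamilton's rule: the trait is favored when the sum of r·B over every recipient exceeds the actor's cost C.
r to a full sibling = 1/2 (full sibs share both parents — two paths of length 2: r = 2·(1/2)^2 = 1/2).
r to a first cousin = 1/8 (first cousins share one grandparent pair — two paths of length 4: r = 2·(1/2)^4 = 1/8).
r to a half-sibling = 0.25 (half-sibs share one parent — one path of length 2: r = (1/2)^2 = 1/4).
Summing one r·B term per recipient: 3·0.5·0.199 + 1·0.125·0.212 + 3·0.25·0.103 = 0.40225.
0.40225 > 0.12: the indirect benefit exceeds the cost.

Yes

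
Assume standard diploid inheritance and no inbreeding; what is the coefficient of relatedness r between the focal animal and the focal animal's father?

0.5

Each parent–offspring link contributes a factor of 1/2, and independent paths through distinct common ancestors add.
One parent–offspring link: r = (1/2)^1 = 1/2.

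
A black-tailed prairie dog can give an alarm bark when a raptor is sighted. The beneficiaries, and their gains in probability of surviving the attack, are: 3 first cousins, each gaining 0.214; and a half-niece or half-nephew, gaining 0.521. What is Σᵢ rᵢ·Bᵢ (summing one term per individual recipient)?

r to a first cousin = 1/8 (first cousins share one grandparent pair — two paths of length 4: r = 2·(1/2)^4 = 1/8).
r to a half-niece or half-nephew = 0.125 (half-aunt/uncle↔niece/nephew: one path of length 3: r = (1/2)^3 = 1/8).
Summing one r·B term per recipient: 3·0.125·0.214 + 1·0.125·0.521 = 0.145375.

0.145375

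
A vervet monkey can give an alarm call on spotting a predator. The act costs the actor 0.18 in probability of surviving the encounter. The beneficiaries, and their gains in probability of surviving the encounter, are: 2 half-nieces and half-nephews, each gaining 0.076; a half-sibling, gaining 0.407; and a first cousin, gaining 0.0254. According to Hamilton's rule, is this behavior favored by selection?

Hamilton's rule: the trait is favored when the sum of r·B over every recipient exceeds the actor's cost C.
r to a half-niece or half-nephew = 0.125 (half-aunt/uncle↔niece/nephew: one path of length 3: r = (1/2)^3 = 1/8).
r to a half-sibling = 1/4 (half-sibs share one parent — one path of length 2: r = (1/2)^2 = 1/4).
r to a first cousin = 1/8 (first cousins share one grandparent pair — two paths of length 4: r = 2·(1/2)^4 = 1/8).
Summing one r·B term per recipient: 2·0.125·0.076 + 1·0.25·0.407 + 1·0.125·0.0254 = 0.123925.
0.123925 < 0.18: the indirect benefit is less than the cost.

No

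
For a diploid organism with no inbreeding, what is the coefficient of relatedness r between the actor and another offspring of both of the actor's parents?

Each parent–offspring link contributes a factor of 1/2, and independent paths through distinct common ancestors add.
Full sibs share both parents — two paths of length 2: r = 2·(1/2)^2 = 1/2.

0.5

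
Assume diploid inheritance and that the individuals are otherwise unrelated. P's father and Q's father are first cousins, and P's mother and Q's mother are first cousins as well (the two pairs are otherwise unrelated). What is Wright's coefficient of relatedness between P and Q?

Independent pedigree routes through distinct common ancestors add.
P and Q are related in two ways: second cousins through their fathers (r = 1/32) and second cousins through their mothers (r = 1/32).
r = 1/32 + 1/32 = 1/16 = 0.0625.

0.0625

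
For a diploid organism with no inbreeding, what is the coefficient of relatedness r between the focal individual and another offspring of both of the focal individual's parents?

Each parent–offspring link contributes a factor of 1/2, and independent paths through distinct common ancestors add.
Full sibs share both parents — two paths of length 2: r = 2·(1/2)^2 = 1/2.

0.5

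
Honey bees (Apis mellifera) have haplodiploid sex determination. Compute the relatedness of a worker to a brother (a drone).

0.25

Her haploid brother carries none of their father's genes and a random half of their mother's genome; that half matches the maternal half of her own genome with probability 1/2: r = 1/2 · 1/2 = 1/4.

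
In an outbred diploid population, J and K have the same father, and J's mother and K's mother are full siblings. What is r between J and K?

Relatedness sums over independent paths through distinct common ancestors.
J and K are related in two ways: half-sibs through their shared father (r = 1/4) and first cousins through their mothers (r = 1/8).
r = 1/4 + 1/8 = 0.375.

0.375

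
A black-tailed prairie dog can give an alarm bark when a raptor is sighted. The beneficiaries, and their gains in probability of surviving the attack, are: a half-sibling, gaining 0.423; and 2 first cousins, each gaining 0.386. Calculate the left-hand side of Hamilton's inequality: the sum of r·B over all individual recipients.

0.20225

r to a half-sibling = 1/4 (half-sibs share one parent — one path of length 2: r = (1/2)^2 = 1/4).
r to a first cousin = 0.125 (first cousins share one grandparent pair — two paths of length 4: r = 2·(1/2)^4 = 1/8).
Summing one r·B term per recipient: 1·0.25·0.423 + 2·0.125·0.386 = 0.20225.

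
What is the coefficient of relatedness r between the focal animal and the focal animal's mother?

Each parent–offspring link contributes a factor of 1/2, and independent paths through distinct common ancestors add.
One parent–offspring link: r = (1/2)^1 = 1/2.

0.5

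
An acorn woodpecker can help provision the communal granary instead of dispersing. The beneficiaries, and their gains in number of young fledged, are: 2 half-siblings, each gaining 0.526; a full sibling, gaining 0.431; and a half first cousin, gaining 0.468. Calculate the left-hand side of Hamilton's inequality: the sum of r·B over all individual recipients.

r to a half-sibling = 1/4 (half-sibs share one parent — one path of length 2: r = (1/2)^2 = 1/4).
r to a full sibling = 1/2 (full sibs share both parents — two paths of length 2: r = 2·(1/2)^2 = 1/2).
r to a half first cousin = 0.0625 (half first cousins share one grandparent — one path of length 4: r = (1/2)^4 = 1/16).
Summing one r·B term per recipient: 2·0.25·0.526 + 1·0.5·0.431 + 1·0.0625·0.468 = 0.50775.

0.50775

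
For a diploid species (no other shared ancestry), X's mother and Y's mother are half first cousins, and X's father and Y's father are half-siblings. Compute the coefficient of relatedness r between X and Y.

0.078125

With two independent routes of shared ancestry, r is the sum of the two contributions.
X and Y are related in two ways: half second cousins through their mothers (r = 1/64) and half first cousins through their fathers (r = 1/16).
r = 1/64 + 1/16 = 5/64 = 0.078125.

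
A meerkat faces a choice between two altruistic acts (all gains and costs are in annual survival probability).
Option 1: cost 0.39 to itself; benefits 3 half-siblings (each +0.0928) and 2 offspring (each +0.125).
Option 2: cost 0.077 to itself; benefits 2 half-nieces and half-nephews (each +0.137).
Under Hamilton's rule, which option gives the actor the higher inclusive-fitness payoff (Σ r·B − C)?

Option 1: r to a half-sibling = 0.25.
Option 1: r to an offspring = 0.5.
Option 1: Σ r·B − C = (3·0.25·0.0928 + 2·0.5·0.125) − 0.39 = -0.1954.
Option 2: r to a half-niece or half-nephew = 0.125.
Option 2: Σ r·B − C = (2·0.125·0.137) − 0.077 = -0.04275.
Option 2 has the higher net inclusive-fitness payoff.

Option 2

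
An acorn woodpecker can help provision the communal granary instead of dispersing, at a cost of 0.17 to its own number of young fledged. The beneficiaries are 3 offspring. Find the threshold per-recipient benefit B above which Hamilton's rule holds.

r to an offspring = 1/2 (one parent–offspring link: r = (1/2)^1 = 1/2).
Hamilton's rule with n recipients of equal r: n·r·B > C, so B > C/(n·r) = 0.17/(3·0.5) = 0.1133.

0.1133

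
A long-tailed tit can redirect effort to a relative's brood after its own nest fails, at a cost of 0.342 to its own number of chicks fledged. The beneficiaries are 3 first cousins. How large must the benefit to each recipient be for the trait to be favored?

r to a first cousin = 0.125 (first cousins share one grandparent pair — two paths of length 4: r = 2·(1/2)^4 = 1/8).
Hamilton's rule with n recipients of equal r: n·r·B > C, so B > C/(n·r) = 0.342/(3·0.125) = 0.912.

0.912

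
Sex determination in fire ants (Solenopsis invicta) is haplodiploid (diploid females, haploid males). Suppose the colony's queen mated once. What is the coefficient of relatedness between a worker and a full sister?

Haplodiploid full sisters inherit their father's entire haploid genome identically (contributing 1/2) and on average half of their mother's contribution (1/2 · 1/2 = 1/4); r = 1/2 + 1/4 = 3/4.

0.75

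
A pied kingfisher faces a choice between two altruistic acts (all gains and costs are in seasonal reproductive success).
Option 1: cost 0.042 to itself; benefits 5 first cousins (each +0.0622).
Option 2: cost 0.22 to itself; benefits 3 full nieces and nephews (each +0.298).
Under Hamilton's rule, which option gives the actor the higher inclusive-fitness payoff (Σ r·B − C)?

Option 1: r to a first cousin = 0.125.
Option 1: Σ r·B − C = (5·0.125·0.0622) − 0.042 = -0.003125.
Option 2: r to a full niece or nephew = 0.25.
Option 2: Σ r·B − C = (3·0.25·0.298) − 0.22 = 0.0035.
Option 2 has the higher net inclusive-fitness payoff.

Option 2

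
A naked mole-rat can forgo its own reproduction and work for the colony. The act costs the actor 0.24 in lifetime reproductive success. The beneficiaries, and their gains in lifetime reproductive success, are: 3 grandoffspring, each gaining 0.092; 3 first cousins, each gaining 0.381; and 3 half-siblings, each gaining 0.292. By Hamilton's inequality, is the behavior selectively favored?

Hamilton's rule: the trait is favored when the sum of r·B over every recipient exceeds the actor's cost C.
r to a grandoffspring = 0.25 (two parent–offspring links: r = (1/2)^2 = 1/4).
r to a first cousin = 0.125 (first cousins share one grandparent pair — two paths of length 4: r = 2·(1/2)^4 = 1/8).
r to a half-sibling = 0.25 (half-sibs share one parent — one path of length 2: r = (1/2)^2 = 1/4).
Summing one r·B term per recipient: 3·0.25·0.092 + 3·0.125·0.381 + 3·0.25·0.292 = 0.430875.
0.430875 > 0.24: the indirect benefit exceeds the cost.

Yes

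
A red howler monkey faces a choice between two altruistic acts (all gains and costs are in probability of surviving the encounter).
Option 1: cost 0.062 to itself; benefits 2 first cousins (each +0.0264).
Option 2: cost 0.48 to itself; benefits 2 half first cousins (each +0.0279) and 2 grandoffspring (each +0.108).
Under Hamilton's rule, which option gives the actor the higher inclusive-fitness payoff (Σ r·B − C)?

Option 1

Option 1: r to a first cousin = 0.125.
Option 1: Σ r·B − C = (2·0.125·0.0264) − 0.062 = -0.0554.
Option 2: r to a half first cousin = 0.0625.
Option 2: r to a grandoffspring = 0.25.
Option 2: Σ r·B − C = (2·0.0625·0.0279 + 2·0.25·0.108) − 0.48 = -0.4225125.
Option 1 has the higher net inclusive-fitness payoff.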